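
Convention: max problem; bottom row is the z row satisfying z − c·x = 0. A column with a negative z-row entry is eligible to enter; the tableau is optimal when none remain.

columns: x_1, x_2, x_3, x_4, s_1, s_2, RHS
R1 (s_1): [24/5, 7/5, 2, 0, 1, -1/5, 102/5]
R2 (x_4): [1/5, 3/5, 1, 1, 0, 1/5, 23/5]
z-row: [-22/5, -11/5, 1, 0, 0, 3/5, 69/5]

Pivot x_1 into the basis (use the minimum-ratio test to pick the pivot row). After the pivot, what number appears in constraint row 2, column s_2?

Ratio test on column x_1 — row 1: (102/5)/(24/5) = 17/4; row 2: (23/5)/(1/5) = 23. Minimum is 17/4 at row 1 (s_1 leaves); pivot element 24/5.
Divide row 1 by 24/5; eliminate column x_1 from the other rows.
Row 2 update in column s_2: 1/5 − (1/5)·(-1/24) = 5/24.

5/24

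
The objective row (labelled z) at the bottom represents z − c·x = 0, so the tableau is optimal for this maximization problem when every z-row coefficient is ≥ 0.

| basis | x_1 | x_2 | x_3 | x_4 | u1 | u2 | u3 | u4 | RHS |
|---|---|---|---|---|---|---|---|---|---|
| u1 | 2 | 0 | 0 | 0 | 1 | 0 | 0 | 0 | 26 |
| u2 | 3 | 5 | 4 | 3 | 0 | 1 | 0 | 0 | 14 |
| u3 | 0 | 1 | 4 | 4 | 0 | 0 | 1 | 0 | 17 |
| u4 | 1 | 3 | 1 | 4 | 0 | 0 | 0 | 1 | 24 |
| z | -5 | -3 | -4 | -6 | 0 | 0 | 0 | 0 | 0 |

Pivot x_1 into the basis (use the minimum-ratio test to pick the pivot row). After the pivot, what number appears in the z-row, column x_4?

-1

Ratio test on column x_1 — row 1: 26/2 = 13; row 2: 14/3 = 14/3; row 3: entry 0 ≤ 0; row 4: 24/1 = 24. Minimum is 14/3 at row 2 (u2 leaves); pivot element 3.
Divide row 2 by 3; eliminate column x_1 from the other rows.
z-row update in column x_4: -6 − (-5)·1 = -1.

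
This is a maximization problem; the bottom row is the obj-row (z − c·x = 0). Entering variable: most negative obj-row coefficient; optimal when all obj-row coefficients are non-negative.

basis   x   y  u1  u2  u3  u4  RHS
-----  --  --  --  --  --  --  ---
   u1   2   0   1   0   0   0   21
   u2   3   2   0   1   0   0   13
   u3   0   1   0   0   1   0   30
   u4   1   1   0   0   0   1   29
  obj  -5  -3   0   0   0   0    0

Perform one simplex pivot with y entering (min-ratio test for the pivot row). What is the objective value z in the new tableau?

39/2

Ratio test on column y — row 1: entry 0 ≤ 0; row 2: 13/2 = 13/2; row 3: 30/1 = 30; row 4: 29/1 = 29. Minimum is 13/2 at row 2 (u2 leaves); pivot element 2.
Pivot on row 2; the obj-row RHS becomes 0 − (-3)·(13/2) = 39/2.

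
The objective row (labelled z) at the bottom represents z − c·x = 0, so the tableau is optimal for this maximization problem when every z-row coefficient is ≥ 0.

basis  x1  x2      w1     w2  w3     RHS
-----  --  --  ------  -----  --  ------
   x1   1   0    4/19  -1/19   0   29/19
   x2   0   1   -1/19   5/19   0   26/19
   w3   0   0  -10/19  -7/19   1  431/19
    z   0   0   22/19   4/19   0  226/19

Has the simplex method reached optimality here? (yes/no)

yes

Every z-row coefficient is ≥ 0, so the tableau is optimal.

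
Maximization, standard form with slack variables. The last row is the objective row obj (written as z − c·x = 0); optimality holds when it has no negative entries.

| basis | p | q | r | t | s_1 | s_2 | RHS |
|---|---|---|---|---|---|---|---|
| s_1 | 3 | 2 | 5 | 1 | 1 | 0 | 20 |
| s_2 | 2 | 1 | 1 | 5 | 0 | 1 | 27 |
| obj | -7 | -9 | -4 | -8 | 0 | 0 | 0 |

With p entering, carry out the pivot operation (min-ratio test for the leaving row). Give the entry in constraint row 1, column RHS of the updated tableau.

Ratio test on column p — row 1: 20/3 = 20/3; row 2: 27/2 = 27/2. Minimum is 20/3 at row 1 (s_1 leaves); pivot element 3.
Divide row 1 by 3; eliminate column p from the other rows.
In the new row 1, the RHS entry is the old entry divided by the pivot: 20/3 = 20/3.

20/3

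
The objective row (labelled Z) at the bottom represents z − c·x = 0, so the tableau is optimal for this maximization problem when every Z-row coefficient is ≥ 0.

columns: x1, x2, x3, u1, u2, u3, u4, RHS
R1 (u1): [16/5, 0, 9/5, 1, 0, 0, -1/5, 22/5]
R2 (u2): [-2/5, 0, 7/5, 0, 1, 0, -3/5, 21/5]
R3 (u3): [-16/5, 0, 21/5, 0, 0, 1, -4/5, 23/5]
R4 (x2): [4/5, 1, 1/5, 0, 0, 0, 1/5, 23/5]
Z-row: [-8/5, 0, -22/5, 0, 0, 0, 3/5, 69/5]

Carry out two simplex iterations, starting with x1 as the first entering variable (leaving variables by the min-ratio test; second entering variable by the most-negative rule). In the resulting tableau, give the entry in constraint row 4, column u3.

1/24

Ratio test on column x1 — row 1: (22/5)/(16/5) = 11/8; row 2: entry -2/5 ≤ 0; row 3: entry -16/5 ≤ 0; row 4: (23/5)/(4/5) = 23/4. Minimum is 11/8 at row 1 (u1 leaves); pivot element 16/5.
Divide row 1 by 16/5; eliminate column x1 from the other rows.
Second iteration: most negative Z-row entry is -7/2 in column x3, so x3 enters.
Ratio test on column x3 — row 1: (11/8)/(9/16) = 22/9; row 2: (19/4)/(13/8) = 38/13; row 3: 9/6 = 3/2; row 4: entry -1/4 ≤ 0. Minimum is 3/2 at row 3 (u3 leaves); pivot element 6.
Divide row 3 by 6; eliminate column x3 from the other rows.
After both pivots, the entry at constraint row 4, column u3 is 1/24.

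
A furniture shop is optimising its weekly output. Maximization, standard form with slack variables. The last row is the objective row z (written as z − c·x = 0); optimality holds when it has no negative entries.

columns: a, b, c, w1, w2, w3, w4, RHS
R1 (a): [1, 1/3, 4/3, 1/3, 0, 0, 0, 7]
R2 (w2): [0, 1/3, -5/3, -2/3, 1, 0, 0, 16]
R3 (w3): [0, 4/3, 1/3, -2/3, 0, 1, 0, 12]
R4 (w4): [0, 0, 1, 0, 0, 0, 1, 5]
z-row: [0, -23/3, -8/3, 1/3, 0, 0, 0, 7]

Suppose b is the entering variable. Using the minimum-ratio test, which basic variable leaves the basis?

w3

Column b entries and ratios — a: 7/(1/3) = 21; w2: 16/(1/3) = 48; w3: 12/(4/3) = 9; w4: 0 ≤ 0, skip.
Smallest ratio is 9 in the row of w3, so w3 leaves.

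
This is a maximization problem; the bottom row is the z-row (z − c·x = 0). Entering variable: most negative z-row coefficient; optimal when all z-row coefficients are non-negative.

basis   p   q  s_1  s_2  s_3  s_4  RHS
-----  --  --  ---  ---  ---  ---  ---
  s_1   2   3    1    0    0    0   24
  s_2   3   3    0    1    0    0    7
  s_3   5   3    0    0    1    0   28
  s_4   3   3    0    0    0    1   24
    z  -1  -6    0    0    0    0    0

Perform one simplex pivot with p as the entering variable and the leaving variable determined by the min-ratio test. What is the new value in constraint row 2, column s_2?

1/3

Ratio test on column p — row 1: 24/2 = 12; row 2: 7/3 = 7/3; row 3: 28/5 = 28/5; row 4: 24/3 = 8. Minimum is 7/3 at row 2 (s_2 leaves); pivot element 3.
Divide row 2 by 3; eliminate column p from the other rows.
In the new row 2, the s_2 entry is the old entry divided by the pivot: 1/3 = 1/3.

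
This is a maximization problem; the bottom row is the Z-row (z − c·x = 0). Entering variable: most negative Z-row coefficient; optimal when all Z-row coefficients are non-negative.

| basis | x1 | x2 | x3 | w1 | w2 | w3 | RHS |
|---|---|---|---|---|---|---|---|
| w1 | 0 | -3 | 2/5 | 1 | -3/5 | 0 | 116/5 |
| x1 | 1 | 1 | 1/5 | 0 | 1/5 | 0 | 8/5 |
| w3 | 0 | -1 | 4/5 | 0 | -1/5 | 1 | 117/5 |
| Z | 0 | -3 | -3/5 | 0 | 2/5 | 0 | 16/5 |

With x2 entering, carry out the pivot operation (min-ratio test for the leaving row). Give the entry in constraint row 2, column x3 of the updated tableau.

1/5

Ratio test on column x2 — row 1: entry -3 ≤ 0; row 2: (8/5)/1 = 8/5; row 3: entry -1 ≤ 0. Minimum is 8/5 at row 2 (x1 leaves); pivot element 1.
Divide row 2 by 1; eliminate column x2 from the other rows.
In the new row 2, the x3 entry is the old entry divided by the pivot: (1/5)/1 = 1/5.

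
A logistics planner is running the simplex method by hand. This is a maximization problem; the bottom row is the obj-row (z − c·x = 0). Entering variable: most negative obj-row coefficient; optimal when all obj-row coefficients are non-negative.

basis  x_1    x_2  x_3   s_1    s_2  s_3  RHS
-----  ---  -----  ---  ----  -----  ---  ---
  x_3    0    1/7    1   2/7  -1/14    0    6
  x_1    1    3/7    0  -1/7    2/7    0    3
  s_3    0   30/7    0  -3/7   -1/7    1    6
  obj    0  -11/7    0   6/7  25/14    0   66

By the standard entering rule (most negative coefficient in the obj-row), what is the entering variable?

x_2

Negative obj-row entries: x_2: -11/7.
The most negative is -11/7 in column x_2, so x_2 enters.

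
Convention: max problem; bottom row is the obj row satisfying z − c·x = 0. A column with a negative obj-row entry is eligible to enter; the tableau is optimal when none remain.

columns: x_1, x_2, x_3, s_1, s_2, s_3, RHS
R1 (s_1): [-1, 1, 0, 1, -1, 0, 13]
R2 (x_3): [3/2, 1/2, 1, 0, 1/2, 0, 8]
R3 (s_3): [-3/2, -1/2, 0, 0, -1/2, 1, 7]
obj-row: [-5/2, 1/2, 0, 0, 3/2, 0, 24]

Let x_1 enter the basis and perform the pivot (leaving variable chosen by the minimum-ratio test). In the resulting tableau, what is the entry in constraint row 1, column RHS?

55/3

Ratio test on column x_1 — row 1: entry -1 ≤ 0; row 2: 8/(3/2) = 16/3; row 3: entry -3/2 ≤ 0. Minimum is 16/3 at row 2 (x_3 leaves); pivot element 3/2.
Divide row 2 by 3/2; eliminate column x_1 from the other rows.
Row 1 update in column RHS: 13 − (-1)·(16/3) = 55/3.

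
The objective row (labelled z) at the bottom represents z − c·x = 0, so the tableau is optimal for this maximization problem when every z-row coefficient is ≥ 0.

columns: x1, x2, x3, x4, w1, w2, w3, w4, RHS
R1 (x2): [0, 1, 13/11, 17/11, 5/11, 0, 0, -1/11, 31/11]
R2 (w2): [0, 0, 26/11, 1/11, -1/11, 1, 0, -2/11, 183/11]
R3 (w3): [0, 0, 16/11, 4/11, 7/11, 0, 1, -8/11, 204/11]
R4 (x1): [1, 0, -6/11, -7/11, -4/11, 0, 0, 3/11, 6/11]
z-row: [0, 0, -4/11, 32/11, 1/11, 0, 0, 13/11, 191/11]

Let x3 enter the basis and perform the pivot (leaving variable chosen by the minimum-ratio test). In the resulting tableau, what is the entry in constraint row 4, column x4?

Ratio test on column x3 — row 1: (31/11)/(13/11) = 31/13; row 2: (183/11)/(26/11) = 183/26; row 3: (204/11)/(16/11) = 51/4; row 4: entry -6/11 ≤ 0. Minimum is 31/13 at row 1 (x2 leaves); pivot element 13/11.
Divide row 1 by 13/11; eliminate column x3 from the other rows.
Row 4 update in column x4: -7/11 − (-6/11)·(17/13) = 1/13.

1/13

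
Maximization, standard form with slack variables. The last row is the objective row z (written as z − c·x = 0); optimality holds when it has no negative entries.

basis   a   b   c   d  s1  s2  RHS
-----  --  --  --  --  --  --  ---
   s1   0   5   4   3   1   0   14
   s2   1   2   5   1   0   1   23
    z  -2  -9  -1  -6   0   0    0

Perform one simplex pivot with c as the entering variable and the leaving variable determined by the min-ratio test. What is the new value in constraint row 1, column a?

Ratio test on column c — row 1: 14/4 = 7/2; row 2: 23/5 = 23/5. Minimum is 7/2 at row 1 (s1 leaves); pivot element 4.
Divide row 1 by 4; eliminate column c from the other rows.
In the new row 1, the a entry is the old entry divided by the pivot: 0/4 = 0.

0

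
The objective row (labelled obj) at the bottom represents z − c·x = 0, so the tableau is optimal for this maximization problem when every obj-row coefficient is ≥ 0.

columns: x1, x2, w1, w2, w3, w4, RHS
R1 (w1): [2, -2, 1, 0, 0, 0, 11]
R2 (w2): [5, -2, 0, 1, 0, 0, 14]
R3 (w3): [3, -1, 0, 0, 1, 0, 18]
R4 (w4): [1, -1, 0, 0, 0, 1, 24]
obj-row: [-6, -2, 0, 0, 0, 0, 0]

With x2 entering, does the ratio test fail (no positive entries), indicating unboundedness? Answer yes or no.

yes

Every constraint-row entry in column x2 is ≤ 0, so increasing x2 is unbounded.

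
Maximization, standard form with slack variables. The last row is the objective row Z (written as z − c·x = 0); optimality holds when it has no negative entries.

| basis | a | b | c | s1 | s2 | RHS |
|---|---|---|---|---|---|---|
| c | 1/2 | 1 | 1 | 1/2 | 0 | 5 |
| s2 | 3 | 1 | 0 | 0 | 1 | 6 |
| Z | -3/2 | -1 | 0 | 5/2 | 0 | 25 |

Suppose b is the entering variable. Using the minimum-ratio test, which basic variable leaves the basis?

Column b entries and ratios — c: 5/1 = 5; s2: 6/1 = 6.
Smallest ratio is 5 in the row of c, so c leaves.

c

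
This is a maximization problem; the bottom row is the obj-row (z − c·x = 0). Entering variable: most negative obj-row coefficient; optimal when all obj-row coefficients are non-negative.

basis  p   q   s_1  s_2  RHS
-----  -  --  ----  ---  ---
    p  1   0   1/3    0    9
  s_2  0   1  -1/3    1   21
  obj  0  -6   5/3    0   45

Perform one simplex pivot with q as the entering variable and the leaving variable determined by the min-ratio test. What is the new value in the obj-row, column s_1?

-1/3

Ratio test on column q — row 1: entry 0 ≤ 0; row 2: 21/1 = 21. Minimum is 21 at row 2 (s_2 leaves); pivot element 1.
Divide row 2 by 1; eliminate column q from the other rows.
obj-row update in column s_1: 5/3 − (-6)·(-1/3) = -1/3.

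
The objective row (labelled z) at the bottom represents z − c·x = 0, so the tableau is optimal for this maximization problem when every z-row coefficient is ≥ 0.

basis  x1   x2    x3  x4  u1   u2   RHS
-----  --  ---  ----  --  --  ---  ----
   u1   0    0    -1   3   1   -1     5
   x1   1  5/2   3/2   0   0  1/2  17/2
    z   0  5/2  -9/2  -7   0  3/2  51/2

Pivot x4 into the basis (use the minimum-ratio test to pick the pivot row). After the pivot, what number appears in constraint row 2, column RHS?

17/2

Ratio test on column x4 — row 1: 5/3 = 5/3; row 2: entry 0 ≤ 0. Minimum is 5/3 at row 1 (u1 leaves); pivot element 3.
Divide row 1 by 3; eliminate column x4 from the other rows.
Row 2 update in column RHS: 17/2 − 0·(5/3) = 17/2.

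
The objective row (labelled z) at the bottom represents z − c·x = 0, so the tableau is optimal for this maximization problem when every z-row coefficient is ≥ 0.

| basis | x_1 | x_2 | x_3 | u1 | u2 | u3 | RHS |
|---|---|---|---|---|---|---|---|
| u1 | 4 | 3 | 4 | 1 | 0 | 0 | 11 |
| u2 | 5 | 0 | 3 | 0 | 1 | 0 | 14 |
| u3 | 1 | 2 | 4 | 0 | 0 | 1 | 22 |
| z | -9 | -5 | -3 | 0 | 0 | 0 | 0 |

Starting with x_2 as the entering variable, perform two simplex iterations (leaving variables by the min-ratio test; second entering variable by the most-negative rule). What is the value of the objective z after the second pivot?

Ratio test on column x_2 — row 1: 11/3 = 11/3; row 2: entry 0 ≤ 0; row 3: 22/2 = 11. Minimum is 11/3 at row 1 (u1 leaves); pivot element 3.
Pivot on row 1; the z-row RHS becomes 0 − (-5)·(11/3) = 55/3.
Next entering variable (most negative z-row entry -7/3): x_1.
Ratio test on column x_1 — row 1: (11/3)/(4/3) = 11/4; row 2: 14/5 = 14/5; row 3: entry -5/3 ≤ 0. Minimum is 11/4 at row 1 (x_2 leaves); pivot element 4/3.
After the second pivot the z-row RHS is 55/3 − (-7/3)·(11/4) = 99/4.

99/4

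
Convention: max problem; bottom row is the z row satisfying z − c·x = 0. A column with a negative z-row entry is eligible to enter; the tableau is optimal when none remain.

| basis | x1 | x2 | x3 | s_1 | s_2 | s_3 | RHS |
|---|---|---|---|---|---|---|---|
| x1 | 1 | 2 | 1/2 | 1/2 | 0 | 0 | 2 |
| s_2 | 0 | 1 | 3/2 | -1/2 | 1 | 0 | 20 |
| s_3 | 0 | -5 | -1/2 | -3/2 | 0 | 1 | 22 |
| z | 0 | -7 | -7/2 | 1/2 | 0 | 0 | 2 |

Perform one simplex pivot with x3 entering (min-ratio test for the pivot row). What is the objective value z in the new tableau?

16

Ratio test on column x3 — row 1: 2/(1/2) = 4; row 2: 20/(3/2) = 40/3; row 3: entry -1/2 ≤ 0. Minimum is 4 at row 1 (x1 leaves); pivot element 1/2.
Pivot on row 1; the z-row RHS becomes 2 − (-7/2)·4 = 16.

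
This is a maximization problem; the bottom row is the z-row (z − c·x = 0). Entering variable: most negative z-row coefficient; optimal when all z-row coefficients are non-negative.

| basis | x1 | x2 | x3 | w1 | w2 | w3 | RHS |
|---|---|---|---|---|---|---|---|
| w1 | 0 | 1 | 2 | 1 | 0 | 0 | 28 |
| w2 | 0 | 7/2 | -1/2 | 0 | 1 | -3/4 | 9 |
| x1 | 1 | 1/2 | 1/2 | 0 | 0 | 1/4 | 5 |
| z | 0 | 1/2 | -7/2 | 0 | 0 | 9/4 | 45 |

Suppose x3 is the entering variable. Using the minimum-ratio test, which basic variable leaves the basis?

x1

Column x3 entries and ratios — w1: 28/2 = 14; w2: -1/2 ≤ 0, skip; x1: 5/(1/2) = 10.
Smallest ratio is 10 in the row of x1, so x1 leaves.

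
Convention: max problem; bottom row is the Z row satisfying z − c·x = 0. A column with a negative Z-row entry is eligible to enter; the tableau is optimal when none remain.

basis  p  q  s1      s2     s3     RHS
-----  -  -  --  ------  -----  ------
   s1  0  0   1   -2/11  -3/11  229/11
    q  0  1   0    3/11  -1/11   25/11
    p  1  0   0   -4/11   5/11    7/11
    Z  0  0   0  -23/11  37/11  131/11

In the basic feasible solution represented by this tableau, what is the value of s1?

229/11

s1 is basic (row 1); its value is the RHS of that row, 229/11.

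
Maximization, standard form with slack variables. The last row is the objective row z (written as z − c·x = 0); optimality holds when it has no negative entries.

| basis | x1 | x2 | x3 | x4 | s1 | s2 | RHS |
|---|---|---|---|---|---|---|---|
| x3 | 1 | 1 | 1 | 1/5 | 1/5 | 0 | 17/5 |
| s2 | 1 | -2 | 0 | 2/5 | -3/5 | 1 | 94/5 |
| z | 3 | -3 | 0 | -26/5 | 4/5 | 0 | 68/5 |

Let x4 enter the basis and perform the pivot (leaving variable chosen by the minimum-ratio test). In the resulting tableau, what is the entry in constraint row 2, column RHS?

Ratio test on column x4 — row 1: (17/5)/(1/5) = 17; row 2: (94/5)/(2/5) = 47. Minimum is 17 at row 1 (x3 leaves); pivot element 1/5.
Divide row 1 by 1/5; eliminate column x4 from the other rows.
Row 2 update in column RHS: 94/5 − (2/5)·17 = 12.

12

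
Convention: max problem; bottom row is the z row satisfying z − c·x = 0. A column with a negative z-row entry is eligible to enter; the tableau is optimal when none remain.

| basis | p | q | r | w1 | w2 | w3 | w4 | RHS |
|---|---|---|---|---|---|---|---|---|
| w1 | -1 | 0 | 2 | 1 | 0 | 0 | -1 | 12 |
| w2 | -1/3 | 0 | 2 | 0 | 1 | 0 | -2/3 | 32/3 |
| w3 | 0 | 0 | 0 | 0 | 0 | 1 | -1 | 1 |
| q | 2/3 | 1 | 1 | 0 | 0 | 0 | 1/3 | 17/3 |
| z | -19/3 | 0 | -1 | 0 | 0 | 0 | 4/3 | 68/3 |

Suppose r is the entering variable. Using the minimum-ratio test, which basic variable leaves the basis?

w2

Column r entries and ratios — w1: 12/2 = 6; w2: (32/3)/2 = 16/3; w3: 0 ≤ 0, skip; q: (17/3)/1 = 17/3.
Smallest ratio is 16/3 in the row of w2, so w2 leaves.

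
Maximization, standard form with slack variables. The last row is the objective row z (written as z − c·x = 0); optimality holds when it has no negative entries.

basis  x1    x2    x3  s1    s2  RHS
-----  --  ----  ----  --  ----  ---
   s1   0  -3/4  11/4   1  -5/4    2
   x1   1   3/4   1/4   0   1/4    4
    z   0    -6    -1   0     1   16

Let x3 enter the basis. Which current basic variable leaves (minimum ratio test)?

Column x3 entries and ratios — s1: 2/(11/4) = 8/11; x1: 4/(1/4) = 16.
Smallest ratio is 8/11 in the row of s1, so s1 leaves.

s1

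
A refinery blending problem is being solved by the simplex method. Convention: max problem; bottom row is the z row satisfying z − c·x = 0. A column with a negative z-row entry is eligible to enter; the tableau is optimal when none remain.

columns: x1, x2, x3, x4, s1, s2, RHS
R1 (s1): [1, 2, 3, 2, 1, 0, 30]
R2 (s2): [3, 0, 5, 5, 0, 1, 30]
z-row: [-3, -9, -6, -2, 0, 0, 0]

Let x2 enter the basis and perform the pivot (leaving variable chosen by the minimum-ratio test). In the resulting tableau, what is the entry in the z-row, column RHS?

Ratio test on column x2 — row 1: 30/2 = 15; row 2: entry 0 ≤ 0. Minimum is 15 at row 1 (s1 leaves); pivot element 2.
Divide row 1 by 2; eliminate column x2 from the other rows.
z-row update in column RHS: 0 − (-9)·15 = 135.

135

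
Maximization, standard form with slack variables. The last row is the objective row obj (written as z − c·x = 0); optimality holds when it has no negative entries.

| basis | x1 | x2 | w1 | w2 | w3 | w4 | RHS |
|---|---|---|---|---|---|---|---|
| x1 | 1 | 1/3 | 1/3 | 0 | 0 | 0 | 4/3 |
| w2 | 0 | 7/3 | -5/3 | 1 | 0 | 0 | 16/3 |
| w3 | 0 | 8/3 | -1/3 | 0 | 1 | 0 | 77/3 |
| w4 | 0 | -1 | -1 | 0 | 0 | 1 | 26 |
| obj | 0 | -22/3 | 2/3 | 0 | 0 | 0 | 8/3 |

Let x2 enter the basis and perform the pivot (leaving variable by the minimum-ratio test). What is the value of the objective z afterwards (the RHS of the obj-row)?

Ratio test on column x2 — row 1: (4/3)/(1/3) = 4; row 2: (16/3)/(7/3) = 16/7; row 3: (77/3)/(8/3) = 77/8; row 4: entry -1 ≤ 0. Minimum is 16/7 at row 2 (w2 leaves); pivot element 7/3.
Pivot on row 2; the obj-row RHS becomes 8/3 − (-22/3)·(16/7) = 136/7.

136/7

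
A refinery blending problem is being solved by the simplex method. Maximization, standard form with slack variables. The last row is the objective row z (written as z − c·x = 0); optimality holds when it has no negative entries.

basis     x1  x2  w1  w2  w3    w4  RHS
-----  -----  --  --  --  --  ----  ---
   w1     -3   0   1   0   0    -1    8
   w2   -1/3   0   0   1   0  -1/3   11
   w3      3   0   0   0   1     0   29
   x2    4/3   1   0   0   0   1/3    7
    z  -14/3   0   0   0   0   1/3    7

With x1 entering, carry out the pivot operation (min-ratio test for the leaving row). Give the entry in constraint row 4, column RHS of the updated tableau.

21/4

Ratio test on column x1 — row 1: entry -3 ≤ 0; row 2: entry -1/3 ≤ 0; row 3: 29/3 = 29/3; row 4: 7/(4/3) = 21/4. Minimum is 21/4 at row 4 (x2 leaves); pivot element 4/3.
Divide row 4 by 4/3; eliminate column x1 from the other rows.
In the new row 4, the RHS entry is the old entry divided by the pivot: 7/(4/3) = 21/4.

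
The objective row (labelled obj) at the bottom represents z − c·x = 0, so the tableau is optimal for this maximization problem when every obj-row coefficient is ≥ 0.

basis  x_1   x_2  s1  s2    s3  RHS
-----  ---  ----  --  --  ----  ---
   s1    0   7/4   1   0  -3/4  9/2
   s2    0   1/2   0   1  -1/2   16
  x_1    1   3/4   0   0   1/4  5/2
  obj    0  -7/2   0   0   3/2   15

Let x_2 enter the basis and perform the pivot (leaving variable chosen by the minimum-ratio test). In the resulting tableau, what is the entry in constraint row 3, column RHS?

Ratio test on column x_2 — row 1: (9/2)/(7/4) = 18/7; row 2: 16/(1/2) = 32; row 3: (5/2)/(3/4) = 10/3. Minimum is 18/7 at row 1 (s1 leaves); pivot element 7/4.
Divide row 1 by 7/4; eliminate column x_2 from the other rows.
Row 3 update in column RHS: 5/2 − (3/4)·(18/7) = 4/7.

4/7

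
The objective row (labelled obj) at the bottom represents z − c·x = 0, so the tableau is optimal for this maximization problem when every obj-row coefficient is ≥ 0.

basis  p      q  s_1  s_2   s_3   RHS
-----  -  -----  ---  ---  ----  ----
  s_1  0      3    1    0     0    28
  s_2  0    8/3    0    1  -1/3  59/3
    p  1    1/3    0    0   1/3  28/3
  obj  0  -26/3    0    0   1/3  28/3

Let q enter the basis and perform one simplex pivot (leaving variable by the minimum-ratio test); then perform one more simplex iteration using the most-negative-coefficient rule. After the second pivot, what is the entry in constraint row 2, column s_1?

Ratio test on column q — row 1: 28/3 = 28/3; row 2: (59/3)/(8/3) = 59/8; row 3: (28/3)/(1/3) = 28. Minimum is 59/8 at row 2 (s_2 leaves); pivot element 8/3.
Divide row 2 by 8/3; eliminate column q from the other rows.
Second iteration: most negative obj-row entry is -3/4 in column s_3, so s_3 enters.
Ratio test on column s_3 — row 1: (47/8)/(3/8) = 47/3; row 2: entry -1/8 ≤ 0; row 3: (55/8)/(3/8) = 55/3. Minimum is 47/3 at row 1 (s_1 leaves); pivot element 3/8.
Divide row 1 by 3/8; eliminate column s_3 from the other rows.
After both pivots, the entry at constraint row 2, column s_1 is 1/3.

1/3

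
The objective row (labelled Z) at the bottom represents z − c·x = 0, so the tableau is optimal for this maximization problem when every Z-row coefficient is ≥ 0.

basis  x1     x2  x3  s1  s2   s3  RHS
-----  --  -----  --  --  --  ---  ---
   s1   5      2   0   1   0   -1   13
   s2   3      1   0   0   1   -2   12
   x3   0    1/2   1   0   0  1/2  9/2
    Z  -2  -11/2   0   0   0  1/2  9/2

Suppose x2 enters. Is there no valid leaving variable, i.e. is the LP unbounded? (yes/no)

no

Column x2 has positive entries in row(s) 1, 2, 3, so the ratio test bounds it — not unbounded.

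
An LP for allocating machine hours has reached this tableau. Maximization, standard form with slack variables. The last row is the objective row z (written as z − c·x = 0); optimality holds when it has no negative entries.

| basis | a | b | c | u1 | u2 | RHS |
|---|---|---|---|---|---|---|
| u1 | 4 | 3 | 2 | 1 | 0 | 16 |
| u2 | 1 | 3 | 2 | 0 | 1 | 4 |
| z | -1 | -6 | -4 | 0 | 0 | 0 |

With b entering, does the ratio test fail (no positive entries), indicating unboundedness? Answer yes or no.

no

Column b has positive entries in row(s) 1, 2, so the ratio test bounds it — not unbounded.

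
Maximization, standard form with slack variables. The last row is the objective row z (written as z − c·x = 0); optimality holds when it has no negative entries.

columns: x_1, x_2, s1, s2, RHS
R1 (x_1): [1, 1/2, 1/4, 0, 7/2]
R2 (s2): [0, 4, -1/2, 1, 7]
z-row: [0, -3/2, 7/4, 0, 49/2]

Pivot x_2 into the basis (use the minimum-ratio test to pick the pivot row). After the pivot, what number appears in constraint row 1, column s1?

5/16

Ratio test on column x_2 — row 1: (7/2)/(1/2) = 7; row 2: 7/4 = 7/4. Minimum is 7/4 at row 2 (s2 leaves); pivot element 4.
Divide row 2 by 4; eliminate column x_2 from the other rows.
Row 1 update in column s1: 1/4 − (1/2)·(-1/8) = 5/16.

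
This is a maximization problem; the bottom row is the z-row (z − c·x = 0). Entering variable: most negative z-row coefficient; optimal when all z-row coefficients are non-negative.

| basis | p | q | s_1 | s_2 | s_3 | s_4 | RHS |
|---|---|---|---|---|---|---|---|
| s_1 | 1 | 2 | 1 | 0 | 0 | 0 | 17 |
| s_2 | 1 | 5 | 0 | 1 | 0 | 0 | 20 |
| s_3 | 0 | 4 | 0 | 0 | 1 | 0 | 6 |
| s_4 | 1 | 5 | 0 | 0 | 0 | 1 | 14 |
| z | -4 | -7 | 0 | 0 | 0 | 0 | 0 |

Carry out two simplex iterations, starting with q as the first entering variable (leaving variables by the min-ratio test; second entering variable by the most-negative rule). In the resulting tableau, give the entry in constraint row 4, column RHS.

Ratio test on column q — row 1: 17/2 = 17/2; row 2: 20/5 = 4; row 3: 6/4 = 3/2; row 4: 14/5 = 14/5. Minimum is 3/2 at row 3 (s_3 leaves); pivot element 4.
Divide row 3 by 4; eliminate column q from the other rows.
Second iteration: most negative z-row entry is -4 in column p, so p enters.
Ratio test on column p — row 1: 14/1 = 14; row 2: (25/2)/1 = 25/2; row 3: entry 0 ≤ 0; row 4: (13/2)/1 = 13/2. Minimum is 13/2 at row 4 (s_4 leaves); pivot element 1.
Divide row 4 by 1; eliminate column p from the other rows.
After both pivots, the entry at constraint row 4, column RHS is 13/2.

13/2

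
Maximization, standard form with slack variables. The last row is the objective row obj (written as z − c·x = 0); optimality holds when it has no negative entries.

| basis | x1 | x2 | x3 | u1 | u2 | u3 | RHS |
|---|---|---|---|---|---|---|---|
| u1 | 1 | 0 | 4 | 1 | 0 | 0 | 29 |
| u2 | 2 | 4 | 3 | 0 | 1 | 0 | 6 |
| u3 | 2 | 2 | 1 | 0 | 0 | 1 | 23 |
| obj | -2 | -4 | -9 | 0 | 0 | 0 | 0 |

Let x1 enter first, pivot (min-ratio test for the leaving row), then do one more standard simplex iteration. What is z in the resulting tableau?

18

Ratio test on column x1 — row 1: 29/1 = 29; row 2: 6/2 = 3; row 3: 23/2 = 23/2. Minimum is 3 at row 2 (u2 leaves); pivot element 2.
Pivot on row 2; the obj-row RHS becomes 0 − (-2)·3 = 6.
Next entering variable (most negative obj-row entry -6): x3.
Ratio test on column x3 — row 1: 26/(5/2) = 52/5; row 2: 3/(3/2) = 2; row 3: entry -2 ≤ 0. Minimum is 2 at row 2 (x1 leaves); pivot element 3/2.
After the second pivot the obj-row RHS is 6 − (-6)·2 = 18.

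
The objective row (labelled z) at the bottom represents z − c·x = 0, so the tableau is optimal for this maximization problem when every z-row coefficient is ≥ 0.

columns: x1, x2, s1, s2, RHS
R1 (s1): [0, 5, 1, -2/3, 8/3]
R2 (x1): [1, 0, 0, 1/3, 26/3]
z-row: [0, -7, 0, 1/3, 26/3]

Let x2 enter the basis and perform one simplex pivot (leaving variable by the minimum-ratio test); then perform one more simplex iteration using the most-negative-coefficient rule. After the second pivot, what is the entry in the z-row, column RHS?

28

Ratio test on column x2 — row 1: (8/3)/5 = 8/15; row 2: entry 0 ≤ 0. Minimum is 8/15 at row 1 (s1 leaves); pivot element 5.
Divide row 1 by 5; eliminate column x2 from the other rows.
Second iteration: most negative z-row entry is -3/5 in column s2, so s2 enters.
Ratio test on column s2 — row 1: entry -2/15 ≤ 0; row 2: (26/3)/(1/3) = 26. Minimum is 26 at row 2 (x1 leaves); pivot element 1/3.
Divide row 2 by 1/3; eliminate column s2 from the other rows.
After both pivots, the entry at the z-row, column RHS is 28.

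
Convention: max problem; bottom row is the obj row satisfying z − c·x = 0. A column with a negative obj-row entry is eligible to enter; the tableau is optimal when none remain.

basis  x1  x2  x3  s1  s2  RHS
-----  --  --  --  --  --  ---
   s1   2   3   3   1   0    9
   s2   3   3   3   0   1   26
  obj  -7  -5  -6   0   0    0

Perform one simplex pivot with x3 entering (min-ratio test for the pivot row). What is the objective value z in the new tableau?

18

Ratio test on column x3 — row 1: 9/3 = 3; row 2: 26/3 = 26/3. Minimum is 3 at row 1 (s1 leaves); pivot element 3.
Pivot on row 1; the obj-row RHS becomes 0 − (-6)·3 = 18.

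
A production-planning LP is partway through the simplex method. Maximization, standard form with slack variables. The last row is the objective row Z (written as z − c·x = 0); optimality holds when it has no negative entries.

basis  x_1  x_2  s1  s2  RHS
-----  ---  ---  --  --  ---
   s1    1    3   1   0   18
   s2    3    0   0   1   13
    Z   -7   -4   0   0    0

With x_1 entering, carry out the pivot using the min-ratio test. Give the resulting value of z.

Ratio test on column x_1 — row 1: 18/1 = 18; row 2: 13/3 = 13/3. Minimum is 13/3 at row 2 (s2 leaves); pivot element 3.
Pivot on row 2; the Z-row RHS becomes 0 − (-7)·(13/3) = 91/3.

91/3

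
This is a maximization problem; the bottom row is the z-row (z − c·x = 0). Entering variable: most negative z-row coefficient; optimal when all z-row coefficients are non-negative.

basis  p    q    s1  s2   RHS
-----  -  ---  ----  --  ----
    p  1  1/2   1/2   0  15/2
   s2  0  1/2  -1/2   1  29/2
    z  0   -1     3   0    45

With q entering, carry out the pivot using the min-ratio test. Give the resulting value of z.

60

Ratio test on column q — row 1: (15/2)/(1/2) = 15; row 2: (29/2)/(1/2) = 29. Minimum is 15 at row 1 (p leaves); pivot element 1/2.
Pivot on row 1; the z-row RHS becomes 45 − (-1)·15 = 60.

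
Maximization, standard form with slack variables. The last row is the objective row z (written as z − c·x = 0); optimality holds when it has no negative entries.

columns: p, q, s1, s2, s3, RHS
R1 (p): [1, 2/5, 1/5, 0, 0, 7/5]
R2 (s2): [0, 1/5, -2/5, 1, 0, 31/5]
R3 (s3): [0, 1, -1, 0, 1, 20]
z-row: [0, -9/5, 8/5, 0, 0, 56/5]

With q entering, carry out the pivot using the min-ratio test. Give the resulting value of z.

35/2

Ratio test on column q — row 1: (7/5)/(2/5) = 7/2; row 2: (31/5)/(1/5) = 31; row 3: 20/1 = 20. Minimum is 7/2 at row 1 (p leaves); pivot element 2/5.
Pivot on row 1; the z-row RHS becomes 56/5 − (-9/5)·(7/2) = 35/2.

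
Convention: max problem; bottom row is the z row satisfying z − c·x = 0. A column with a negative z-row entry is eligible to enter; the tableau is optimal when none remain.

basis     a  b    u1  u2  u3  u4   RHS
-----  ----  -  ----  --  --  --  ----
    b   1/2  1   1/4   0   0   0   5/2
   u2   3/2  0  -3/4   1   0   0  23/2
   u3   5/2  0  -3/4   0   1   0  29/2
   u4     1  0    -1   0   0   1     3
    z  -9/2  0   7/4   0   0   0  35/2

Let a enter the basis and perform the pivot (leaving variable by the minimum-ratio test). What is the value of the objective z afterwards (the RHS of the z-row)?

Ratio test on column a — row 1: (5/2)/(1/2) = 5; row 2: (23/2)/(3/2) = 23/3; row 3: (29/2)/(5/2) = 29/5; row 4: 3/1 = 3. Minimum is 3 at row 4 (u4 leaves); pivot element 1.
Pivot on row 4; the z-row RHS becomes 35/2 − (-9/2)·3 = 31.

31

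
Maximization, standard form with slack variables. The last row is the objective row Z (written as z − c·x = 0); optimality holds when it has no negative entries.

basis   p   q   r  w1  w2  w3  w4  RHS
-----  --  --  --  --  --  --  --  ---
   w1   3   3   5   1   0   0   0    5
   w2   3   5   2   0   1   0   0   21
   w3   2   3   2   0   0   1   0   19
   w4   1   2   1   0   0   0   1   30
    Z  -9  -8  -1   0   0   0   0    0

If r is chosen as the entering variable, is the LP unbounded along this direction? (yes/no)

no

Column r has positive entries in row(s) 1, 2, 3, 4, so the ratio test bounds it — not unbounded.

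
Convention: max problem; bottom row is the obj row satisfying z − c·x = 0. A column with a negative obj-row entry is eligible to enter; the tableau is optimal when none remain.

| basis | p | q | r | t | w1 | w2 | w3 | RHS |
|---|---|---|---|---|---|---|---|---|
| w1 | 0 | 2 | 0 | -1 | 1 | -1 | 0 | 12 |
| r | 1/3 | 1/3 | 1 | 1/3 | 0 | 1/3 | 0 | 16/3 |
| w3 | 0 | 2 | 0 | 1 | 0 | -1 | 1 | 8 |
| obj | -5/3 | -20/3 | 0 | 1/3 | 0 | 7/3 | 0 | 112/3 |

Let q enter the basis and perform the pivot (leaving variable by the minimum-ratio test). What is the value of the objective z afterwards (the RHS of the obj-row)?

Ratio test on column q — row 1: 12/2 = 6; row 2: (16/3)/(1/3) = 16; row 3: 8/2 = 4. Minimum is 4 at row 3 (w3 leaves); pivot element 2.
Pivot on row 3; the obj-row RHS becomes 112/3 − (-20/3)·4 = 64.

64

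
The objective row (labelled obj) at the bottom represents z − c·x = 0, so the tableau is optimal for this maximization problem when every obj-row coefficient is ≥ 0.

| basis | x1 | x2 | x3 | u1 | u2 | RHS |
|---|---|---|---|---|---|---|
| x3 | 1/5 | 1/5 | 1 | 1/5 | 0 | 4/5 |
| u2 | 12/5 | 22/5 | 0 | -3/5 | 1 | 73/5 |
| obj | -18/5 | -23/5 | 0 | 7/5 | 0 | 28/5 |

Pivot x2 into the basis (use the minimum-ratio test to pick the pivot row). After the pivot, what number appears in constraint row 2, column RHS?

73/22

Ratio test on column x2 — row 1: (4/5)/(1/5) = 4; row 2: (73/5)/(22/5) = 73/22. Minimum is 73/22 at row 2 (u2 leaves); pivot element 22/5.
Divide row 2 by 22/5; eliminate column x2 from the other rows.
In the new row 2, the RHS entry is the old entry divided by the pivot: (73/5)/(22/5) = 73/22.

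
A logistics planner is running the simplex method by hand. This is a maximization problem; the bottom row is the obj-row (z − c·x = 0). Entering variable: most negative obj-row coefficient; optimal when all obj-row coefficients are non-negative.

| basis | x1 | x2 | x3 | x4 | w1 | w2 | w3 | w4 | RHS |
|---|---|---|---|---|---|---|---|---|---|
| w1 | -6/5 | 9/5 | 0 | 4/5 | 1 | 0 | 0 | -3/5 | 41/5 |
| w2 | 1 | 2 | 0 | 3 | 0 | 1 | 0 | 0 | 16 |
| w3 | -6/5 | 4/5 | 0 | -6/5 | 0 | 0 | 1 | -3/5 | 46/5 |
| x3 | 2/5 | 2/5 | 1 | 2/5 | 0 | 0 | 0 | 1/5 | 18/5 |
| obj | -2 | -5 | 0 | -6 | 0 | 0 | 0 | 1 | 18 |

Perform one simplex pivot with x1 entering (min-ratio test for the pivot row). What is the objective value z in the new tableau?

36

Ratio test on column x1 — row 1: entry -6/5 ≤ 0; row 2: 16/1 = 16; row 3: entry -6/5 ≤ 0; row 4: (18/5)/(2/5) = 9. Minimum is 9 at row 4 (x3 leaves); pivot element 2/5.
Pivot on row 4; the obj-row RHS becomes 18 − (-2)·9 = 36.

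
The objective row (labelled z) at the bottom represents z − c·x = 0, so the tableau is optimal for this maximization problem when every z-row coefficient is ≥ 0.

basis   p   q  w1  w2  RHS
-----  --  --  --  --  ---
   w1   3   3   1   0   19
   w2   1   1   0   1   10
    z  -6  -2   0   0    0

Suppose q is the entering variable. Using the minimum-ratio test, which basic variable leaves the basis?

Column q entries and ratios — w1: 19/3 = 19/3; w2: 10/1 = 10.
Smallest ratio is 19/3 in the row of w1, so w1 leaves.

w1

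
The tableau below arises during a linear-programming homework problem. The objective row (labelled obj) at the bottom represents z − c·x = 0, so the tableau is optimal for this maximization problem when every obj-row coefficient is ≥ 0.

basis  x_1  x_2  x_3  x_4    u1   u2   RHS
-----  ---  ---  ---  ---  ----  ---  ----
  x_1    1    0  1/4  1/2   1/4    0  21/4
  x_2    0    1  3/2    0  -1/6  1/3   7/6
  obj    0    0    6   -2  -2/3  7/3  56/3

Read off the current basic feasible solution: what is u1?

0

u1 is not in the basis, so in the current basic feasible solution u1 = 0.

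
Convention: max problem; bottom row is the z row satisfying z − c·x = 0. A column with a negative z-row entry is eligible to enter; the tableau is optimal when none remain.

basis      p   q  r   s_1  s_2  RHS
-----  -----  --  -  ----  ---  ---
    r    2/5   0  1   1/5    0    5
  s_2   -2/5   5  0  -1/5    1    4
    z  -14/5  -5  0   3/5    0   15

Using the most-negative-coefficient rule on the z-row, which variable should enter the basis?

q

Negative z-row entries: p: -14/5, q: -5.
The most negative is -5 in column q, so q enters.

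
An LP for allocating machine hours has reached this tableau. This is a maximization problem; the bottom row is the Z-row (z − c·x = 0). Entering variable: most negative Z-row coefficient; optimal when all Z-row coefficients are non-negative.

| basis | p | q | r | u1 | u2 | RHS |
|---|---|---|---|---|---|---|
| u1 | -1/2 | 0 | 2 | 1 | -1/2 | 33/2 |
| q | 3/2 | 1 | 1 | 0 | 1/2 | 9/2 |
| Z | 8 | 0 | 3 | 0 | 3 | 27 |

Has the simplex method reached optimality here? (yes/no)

yes

Every Z-row coefficient is ≥ 0, so the tableau is optimal.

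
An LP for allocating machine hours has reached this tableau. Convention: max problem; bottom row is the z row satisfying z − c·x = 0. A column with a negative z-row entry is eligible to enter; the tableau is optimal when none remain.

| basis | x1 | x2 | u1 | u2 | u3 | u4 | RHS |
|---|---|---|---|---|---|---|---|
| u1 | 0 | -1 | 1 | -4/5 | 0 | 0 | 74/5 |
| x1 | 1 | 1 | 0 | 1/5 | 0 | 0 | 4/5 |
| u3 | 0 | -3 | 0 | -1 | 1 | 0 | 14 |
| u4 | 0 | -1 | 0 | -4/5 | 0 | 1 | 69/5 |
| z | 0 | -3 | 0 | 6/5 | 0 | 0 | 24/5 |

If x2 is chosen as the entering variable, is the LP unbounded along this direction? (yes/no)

Column x2 has positive entries in row(s) 2, so the ratio test bounds it — not unbounded.

no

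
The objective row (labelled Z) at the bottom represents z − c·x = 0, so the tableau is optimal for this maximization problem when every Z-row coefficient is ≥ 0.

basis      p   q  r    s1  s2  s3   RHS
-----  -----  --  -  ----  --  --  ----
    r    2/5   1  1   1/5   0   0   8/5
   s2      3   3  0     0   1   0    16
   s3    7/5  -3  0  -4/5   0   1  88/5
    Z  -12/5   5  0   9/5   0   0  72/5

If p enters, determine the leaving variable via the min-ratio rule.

r

Column p entries and ratios — r: (8/5)/(2/5) = 4; s2: 16/3 = 16/3; s3: (88/5)/(7/5) = 88/7.
Smallest ratio is 4 in the row of r, so r leaves.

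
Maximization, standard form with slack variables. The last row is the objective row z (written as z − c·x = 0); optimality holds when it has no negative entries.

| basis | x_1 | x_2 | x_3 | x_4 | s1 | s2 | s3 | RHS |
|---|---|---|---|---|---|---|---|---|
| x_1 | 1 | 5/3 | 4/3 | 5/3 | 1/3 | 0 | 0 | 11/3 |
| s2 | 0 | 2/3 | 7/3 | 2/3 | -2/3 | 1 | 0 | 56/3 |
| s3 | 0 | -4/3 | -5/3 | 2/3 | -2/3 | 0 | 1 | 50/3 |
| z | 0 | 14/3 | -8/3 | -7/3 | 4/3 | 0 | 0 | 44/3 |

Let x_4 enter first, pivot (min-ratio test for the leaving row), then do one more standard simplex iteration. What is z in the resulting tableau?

22

Ratio test on column x_4 — row 1: (11/3)/(5/3) = 11/5; row 2: (56/3)/(2/3) = 28; row 3: (50/3)/(2/3) = 25. Minimum is 11/5 at row 1 (x_1 leaves); pivot element 5/3.
Pivot on row 1; the z-row RHS becomes 44/3 − (-7/3)·(11/5) = 99/5.
Next entering variable (most negative z-row entry -4/5): x_3.
Ratio test on column x_3 — row 1: (11/5)/(4/5) = 11/4; row 2: (86/5)/(9/5) = 86/9; row 3: entry -11/5 ≤ 0. Minimum is 11/4 at row 1 (x_4 leaves); pivot element 4/5.
After the second pivot the z-row RHS is 99/5 − (-4/5)·(11/4) = 22.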